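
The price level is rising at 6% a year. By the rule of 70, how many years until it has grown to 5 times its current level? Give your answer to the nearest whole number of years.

At 6% it doubles every 70/6 ≈ 11.67 years.
5× is log₂ 5 ≈ 2.32 doublings, so ≈ 2.32 × 11.67 = 27 years.

≈ 27 years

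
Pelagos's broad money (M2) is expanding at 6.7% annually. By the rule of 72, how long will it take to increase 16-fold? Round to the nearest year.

≈ 43 years

Doubling time ≈ 72/6.7 = 10.75 years.
16× is 4 doublings, so 4 × 10.75 ≈ 43 years.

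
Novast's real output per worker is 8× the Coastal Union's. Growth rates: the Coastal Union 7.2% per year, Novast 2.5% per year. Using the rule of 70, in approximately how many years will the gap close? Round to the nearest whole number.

about 45 years

What matters is the difference: 4.7 pp.
Rule of 70 on the gap: the ratio halves every 70/4.7 ≈ 14.89 years.
An 8× gap closes after 3 halvings: 3 × 14.89 ≈ 45 years.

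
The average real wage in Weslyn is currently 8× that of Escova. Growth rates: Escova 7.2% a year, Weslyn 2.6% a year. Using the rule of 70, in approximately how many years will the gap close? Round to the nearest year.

around 46 years

What matters is the difference: 4.6 pp.
Rule of 70 on the gap: the ratio halves every 70/4.6 ≈ 15.22 years.
An 8× gap closes after 3 halvings: 3 × 15.22 ≈ 46 years.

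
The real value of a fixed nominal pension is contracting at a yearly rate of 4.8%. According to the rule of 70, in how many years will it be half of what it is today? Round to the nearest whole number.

about 15 years

Halving time ≈ 70 / 4.8 = 14.58 → 15 years.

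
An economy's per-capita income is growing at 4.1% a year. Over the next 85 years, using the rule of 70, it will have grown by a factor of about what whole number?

70/4.1 ≈ 17.07 years per doubling.
85 years fits 5 doublings: 2^5 = 32.

around 32 times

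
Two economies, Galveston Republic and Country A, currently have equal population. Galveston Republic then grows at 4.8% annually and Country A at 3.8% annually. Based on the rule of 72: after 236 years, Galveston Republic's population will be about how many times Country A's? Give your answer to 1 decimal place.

roughly 9.7 times

Only the 1-point difference matters.
72/1 ≈ 72.00 years per doubling of the ratio; 236 years gives 3.28 doublings, so ≈ 9.7×.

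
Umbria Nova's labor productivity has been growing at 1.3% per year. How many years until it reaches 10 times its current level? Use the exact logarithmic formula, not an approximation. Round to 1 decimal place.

t = ln(10) / ln(1 + 0.013) = 2.3026 / 0.012916 ≈ 178.28.

178.3 years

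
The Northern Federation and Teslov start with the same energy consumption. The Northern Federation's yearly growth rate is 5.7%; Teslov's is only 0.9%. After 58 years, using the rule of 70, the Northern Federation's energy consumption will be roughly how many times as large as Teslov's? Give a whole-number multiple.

Rate gap = 5.7% − 0.9% = 4.8 points.
The ratio doubles every 70/4.8 ≈ 14.58 years.
58/14.58 ≈ 3.98 doublings → ratio ≈ 2^3.98 ≈ 16.

16 times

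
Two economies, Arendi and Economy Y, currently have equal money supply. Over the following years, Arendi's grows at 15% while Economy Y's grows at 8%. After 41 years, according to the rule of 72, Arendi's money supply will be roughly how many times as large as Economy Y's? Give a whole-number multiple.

≈ 16 times

Rate gap = 15% − 8% = 7 points.
The ratio doubles every 72/7 ≈ 10.29 years.
41/10.29 ≈ 3.98 doublings → ratio ≈ 2^3.98 ≈ 16.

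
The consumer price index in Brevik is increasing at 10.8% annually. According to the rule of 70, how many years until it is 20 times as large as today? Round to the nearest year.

One doubling takes 70/10.8 = 6.48 years.
20× is log₂ 20 ≈ 4.32 doublings, so ≈ 4.32 × 6.48 = 28 years.

28 years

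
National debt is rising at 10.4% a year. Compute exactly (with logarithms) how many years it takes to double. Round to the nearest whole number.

7 years

t = ln(2) / ln(1 + 0.104) = 0.6931 / 0.098940 ≈ 7.01.
≈ 7 years.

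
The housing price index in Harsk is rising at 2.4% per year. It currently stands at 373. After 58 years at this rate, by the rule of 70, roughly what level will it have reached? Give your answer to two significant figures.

It doubles every 70/2.4 ≈ 29.17 years, so 58 years is 1.99 doublings.
2^1.99 ≈ 3.97; 373 × 3.97 ≈ 1500.

roughly 1500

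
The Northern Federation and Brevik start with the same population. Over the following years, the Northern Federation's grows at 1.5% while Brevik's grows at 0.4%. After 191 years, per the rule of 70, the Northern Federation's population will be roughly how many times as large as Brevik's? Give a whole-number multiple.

around 8 times

Rate gap = 1.5% − 0.4% = 1.1 points.
The ratio doubles every 70/1.1 ≈ 63.64 years.
191/63.64 ≈ 3.00 doublings → ratio ≈ 2^3.00 ≈ 8.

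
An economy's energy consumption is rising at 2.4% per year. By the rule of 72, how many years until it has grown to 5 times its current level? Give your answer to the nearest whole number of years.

roughly 70 years

Doubling time ≈ 72/2.4 = 30.00 years.
Reaching 5× takes log₂(5) ≈ 2.32 doublings.
2.32 × 30.00 ≈ 70 years.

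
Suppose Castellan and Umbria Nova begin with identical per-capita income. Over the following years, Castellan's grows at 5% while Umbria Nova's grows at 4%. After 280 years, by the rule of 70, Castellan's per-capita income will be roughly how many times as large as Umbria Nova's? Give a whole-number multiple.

Rate gap = 5% − 4% = 1 point.
The ratio doubles every 70/1 ≈ 70.00 years.
280/70.00 ≈ 4.00 doublings → ratio ≈ 2^4.00 ≈ 16.

roughly 16 times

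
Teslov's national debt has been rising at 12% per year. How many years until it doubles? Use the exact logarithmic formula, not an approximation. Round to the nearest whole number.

6 years

t = ln(2) / ln(1 + 0.12) = 0.6931 / 0.113329 ≈ 6.12.
≈ 6 years.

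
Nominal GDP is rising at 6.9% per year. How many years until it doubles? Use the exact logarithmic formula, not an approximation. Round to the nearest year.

t = ln(2) / ln(1 + 0.069) = 0.6931 / 0.066724 ≈ 10.39.
≈ 10 years.

10 years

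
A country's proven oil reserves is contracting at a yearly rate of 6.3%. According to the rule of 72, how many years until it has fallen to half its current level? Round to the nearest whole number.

The rule works in reverse for decay: 72/6.3 ≈ 11.43 years to halve.

approximately 11 years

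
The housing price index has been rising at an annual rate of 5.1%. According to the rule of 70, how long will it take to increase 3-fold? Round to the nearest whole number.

22 years

Doubling time ≈ 70/5.1 = 13.73 years.
Reaching 3× takes log₂(3) ≈ 1.58 doublings.
1.58 × 13.73 ≈ 22 years.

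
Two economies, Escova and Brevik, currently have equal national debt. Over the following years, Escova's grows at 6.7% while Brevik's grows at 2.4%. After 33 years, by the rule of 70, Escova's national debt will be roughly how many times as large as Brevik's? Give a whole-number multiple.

approximately 4 times

Only the 4.3-point difference matters.
70/4.3 ≈ 16.28 years per doubling of the ratio; 33 years gives 2.03 doublings, so ≈ 4×.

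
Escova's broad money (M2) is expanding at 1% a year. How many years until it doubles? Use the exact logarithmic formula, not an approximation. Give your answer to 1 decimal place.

t = ln(2) / ln(1 + 0.01) = 0.6931 / 0.009950 ≈ 69.66.

69.7 years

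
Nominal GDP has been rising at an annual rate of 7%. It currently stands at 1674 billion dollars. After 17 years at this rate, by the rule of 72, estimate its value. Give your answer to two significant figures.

≈ 5300 billion dollars

Doubling time ≈ 72/7 = 10.29 years.
17 years is 17/10.29 ≈ 1.65 doublings, a factor of 2^1.65 ≈ 3.14.
1674 × 3.14 ≈ 5300 billion dollars.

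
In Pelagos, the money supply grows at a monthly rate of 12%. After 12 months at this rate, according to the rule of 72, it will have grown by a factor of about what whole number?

72/12 ≈ 6.00 months per doubling.
12 months fits 2 doublings: 2^2 = 4.

around 4 times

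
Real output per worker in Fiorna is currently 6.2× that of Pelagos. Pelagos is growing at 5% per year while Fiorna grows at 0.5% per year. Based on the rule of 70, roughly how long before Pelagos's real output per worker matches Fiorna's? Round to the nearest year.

around 41 years

What matters is the difference: 4.5 pp.
Rule of 70 on the gap: the ratio halves every 70/4.5 ≈ 15.56 years.
A 6.2× gap takes log₂(6.2) ≈ 2.63 halvings to close: 2.63 × 15.56 ≈ 41 years.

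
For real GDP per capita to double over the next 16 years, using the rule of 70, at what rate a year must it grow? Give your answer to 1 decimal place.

70 / 16 ≈ 4.38, so about 4.4% a year.

4.4%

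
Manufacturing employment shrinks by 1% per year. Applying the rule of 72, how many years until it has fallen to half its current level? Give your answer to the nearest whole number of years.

The rule works in reverse for decay: 72/1 ≈ 72.00 years to halve.

approximately 72 years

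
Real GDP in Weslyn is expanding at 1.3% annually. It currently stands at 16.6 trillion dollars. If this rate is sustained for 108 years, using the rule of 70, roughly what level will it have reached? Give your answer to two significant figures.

Doubling time ≈ 70/1.3 = 53.85 years.
108 years is 108/53.85 ≈ 2.01 doublings, a factor of 2^2.01 ≈ 4.03.
16.6 × 4.03 ≈ 67 trillion dollars.

approximately 67 trillion dollars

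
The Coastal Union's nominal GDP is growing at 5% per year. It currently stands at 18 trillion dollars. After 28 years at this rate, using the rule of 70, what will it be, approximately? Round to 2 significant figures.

around 72 trillion dollars

It doubles every 70/5 ≈ 14.00 years, so 28 years is 2.00 doublings.
2^2.00 ≈ 4.00; 18 × 4.00 ≈ 72 trillion dollars.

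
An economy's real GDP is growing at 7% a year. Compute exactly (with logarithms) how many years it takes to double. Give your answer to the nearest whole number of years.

t = ln(2) / ln(1 + 0.07) = 0.6931 / 0.067659 ≈ 10.24.
≈ 10 years.

10 years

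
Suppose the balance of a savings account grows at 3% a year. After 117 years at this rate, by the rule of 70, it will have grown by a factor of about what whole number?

approximately 32 times

At 3% one doubling takes ≈ 23.33 years; 117 years is 5 of them, so ×32.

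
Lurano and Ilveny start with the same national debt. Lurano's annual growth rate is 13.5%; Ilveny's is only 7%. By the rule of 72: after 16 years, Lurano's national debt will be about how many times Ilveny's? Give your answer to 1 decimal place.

Lurano pulls ahead at 6.5 pp per year, so the ratio doubles every 72/6.5 ≈ 11.08 years.
In 16 years that's 1.44 doublings: 2^1.44 ≈ 2.7.

around 2.7 times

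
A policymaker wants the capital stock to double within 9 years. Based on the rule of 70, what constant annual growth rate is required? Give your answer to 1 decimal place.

≈ 7.8%

70 / 9 ≈ 7.78, so about 7.8% annually.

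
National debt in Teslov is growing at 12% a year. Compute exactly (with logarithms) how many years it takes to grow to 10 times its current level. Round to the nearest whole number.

20 years

t = ln(10) / ln(1 + 0.12) = 2.3026 / 0.113329 ≈ 20.32.
≈ 20 years.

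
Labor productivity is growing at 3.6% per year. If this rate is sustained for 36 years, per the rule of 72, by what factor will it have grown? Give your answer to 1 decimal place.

Doubling time ≈ 72/3.6 = 20.00 years.
36 years / 20.00 ≈ 1.80 doublings → factor 2^1.80 ≈ 3.5.

3.5 times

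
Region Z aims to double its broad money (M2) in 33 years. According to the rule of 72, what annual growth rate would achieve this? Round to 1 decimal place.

approximately 2.2%

72 / 33 ≈ 2.18, so about 2.2% annually.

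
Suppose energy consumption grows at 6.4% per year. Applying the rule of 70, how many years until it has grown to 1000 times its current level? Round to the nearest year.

At 6.4% it doubles every 70/6.4 ≈ 10.94 years.
Reaching 1000× takes log₂(1000) ≈ 9.97 doublings.
9.97 × 10.94 ≈ 109 years.

about 109 years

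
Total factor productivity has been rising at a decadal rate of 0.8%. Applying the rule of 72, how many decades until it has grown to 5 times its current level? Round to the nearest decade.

At 0.8% it doubles every 72/0.8 ≈ 90.00 decades.
Reaching 5× takes log₂(5) ≈ 2.32 doublings.
2.32 × 90.00 ≈ 209 decades.

approximately 209 decades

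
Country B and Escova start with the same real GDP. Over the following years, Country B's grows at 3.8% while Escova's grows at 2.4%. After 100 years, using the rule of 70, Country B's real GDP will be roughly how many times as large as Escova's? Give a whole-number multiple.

Rate gap = 3.8% − 2.4% = 1.4 points.
The ratio doubles every 70/1.4 ≈ 50.00 years.
100/50.00 ≈ 2.00 doublings → ratio ≈ 2^2.00 ≈ 4.

about 4 times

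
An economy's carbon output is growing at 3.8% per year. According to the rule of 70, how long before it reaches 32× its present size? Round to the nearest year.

One doubling takes 70/3.8 = 18.42 years.
Getting to 32× needs 5 doublings: 5 × 18.42 ≈ 92 years.

about 92 years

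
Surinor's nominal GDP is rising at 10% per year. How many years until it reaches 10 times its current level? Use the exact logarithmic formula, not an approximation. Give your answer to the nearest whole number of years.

24 years

t = ln(10) / ln(1 + 0.1) = 2.3026 / 0.095310 ≈ 24.16.
≈ 24 years.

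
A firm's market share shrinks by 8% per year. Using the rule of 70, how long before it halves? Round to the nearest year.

Falling at 8%, it halves about every 70/8 = 8.75 years.

around 9 years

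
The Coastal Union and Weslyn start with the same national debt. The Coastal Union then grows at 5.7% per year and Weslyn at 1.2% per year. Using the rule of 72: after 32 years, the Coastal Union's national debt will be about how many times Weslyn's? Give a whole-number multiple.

the Coastal Union pulls ahead at 4.5 pp per year, so the ratio doubles every 72/4.5 ≈ 16.00 years.
In 32 years that's 2.00 doublings: 2^2.00 ≈ 4.

approximately 4 times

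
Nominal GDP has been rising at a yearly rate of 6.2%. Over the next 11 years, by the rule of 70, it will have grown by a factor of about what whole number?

about 2 times

Doubling time ≈ 70/6.2 = 11.29 years.
11/11.29 ≈ 1 doubling, so about 2^1 = 2×.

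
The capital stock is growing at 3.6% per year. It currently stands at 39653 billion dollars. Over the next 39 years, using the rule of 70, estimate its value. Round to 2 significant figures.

It doubles every 70/3.6 ≈ 19.44 years, so 39 years is 2.01 doublings.
2^2.01 ≈ 4.03; 39653 × 4.03 ≈ 160000 billion dollars.

around 160000 billion dollars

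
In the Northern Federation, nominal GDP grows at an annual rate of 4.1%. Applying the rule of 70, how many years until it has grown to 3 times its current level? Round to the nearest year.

At 4.1% it doubles every 70/4.1 ≈ 17.07 years.
3× is log₂ 3 ≈ 1.58 doublings, so ≈ 1.58 × 17.07 = 27 years.

about 27 years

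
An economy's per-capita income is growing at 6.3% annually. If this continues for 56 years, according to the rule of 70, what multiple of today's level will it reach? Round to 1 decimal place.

roughly 32.9 times

Doubling time ≈ 70/6.3 = 11.11 years.
56 years / 11.11 ≈ 5.04 doublings → factor 2^5.04 ≈ 32.9.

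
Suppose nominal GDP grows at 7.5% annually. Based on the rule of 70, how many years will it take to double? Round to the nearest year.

≈ 9 years

70/7.5 ≈ 9.33, so it doubles roughly every 9 years.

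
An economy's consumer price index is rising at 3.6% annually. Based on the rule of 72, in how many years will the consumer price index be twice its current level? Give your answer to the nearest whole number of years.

roughly 20 years

At 3.6%, doubling takes about 72/3.6 = 20.00 years.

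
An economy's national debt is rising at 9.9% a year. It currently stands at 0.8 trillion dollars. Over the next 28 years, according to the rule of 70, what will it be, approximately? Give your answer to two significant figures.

Doubling time ≈ 70/9.9 = 7.07 years.
28 years is 28/7.07 ≈ 3.96 doublings, a factor of 2^3.96 ≈ 15.56.
0.8 × 15.56 ≈ 12 trillion dollars.

roughly 12 trillion dollars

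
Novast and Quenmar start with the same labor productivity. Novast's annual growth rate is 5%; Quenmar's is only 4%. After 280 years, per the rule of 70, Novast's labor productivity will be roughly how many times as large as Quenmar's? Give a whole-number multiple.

≈ 16 times

Rate gap = 5% − 4% = 1 point.
The ratio doubles every 70/1 ≈ 70.00 years.
280/70.00 ≈ 4.00 doublings → ratio ≈ 2^4.00 ≈ 16.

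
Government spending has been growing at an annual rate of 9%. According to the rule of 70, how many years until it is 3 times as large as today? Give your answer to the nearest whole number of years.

12 years

One doubling takes 70/9 = 7.78 years.
Reaching 3× takes log₂(3) ≈ 1.58 doublings.
1.58 × 7.78 ≈ 12 years.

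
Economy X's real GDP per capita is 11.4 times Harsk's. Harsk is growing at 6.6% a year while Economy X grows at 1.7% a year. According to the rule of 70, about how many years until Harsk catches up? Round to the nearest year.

roughly 50 years

What matters is the difference: 4.9 pp.
Rule of 70 on the gap: the ratio halves every 70/4.9 ≈ 14.29 years.
An 11.4 times gap takes log₂(11.4) ≈ 3.51 halvings to close: 3.51 × 14.29 ≈ 50 years.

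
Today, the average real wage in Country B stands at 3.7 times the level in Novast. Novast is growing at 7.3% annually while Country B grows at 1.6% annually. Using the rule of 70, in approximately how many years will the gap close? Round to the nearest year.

What matters is the difference: 5.7 pp.
Rule of 70 on the gap: the ratio halves every 70/5.7 ≈ 12.28 years.
A 3.7 times gap takes log₂(3.7) ≈ 1.89 halvings to close: 1.89 × 12.28 ≈ 23 years.

around 23 years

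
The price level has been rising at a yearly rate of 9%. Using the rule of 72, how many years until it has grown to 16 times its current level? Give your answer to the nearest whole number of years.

approximately 32 years

At 9% it doubles every 72/9 ≈ 8.00 years.
16 = 2^4, so 4 doublings → 32 years.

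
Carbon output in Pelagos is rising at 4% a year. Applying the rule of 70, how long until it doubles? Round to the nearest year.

Doubling time ≈ 70 / 4 = 17.50 years.

approximately 18 years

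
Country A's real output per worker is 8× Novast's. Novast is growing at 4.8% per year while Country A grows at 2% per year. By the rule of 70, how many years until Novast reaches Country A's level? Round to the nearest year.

What matters is the difference: 2.8 pp.
Rule of 70 on the gap: the ratio halves every 70/2.8 ≈ 25.00 years.
An 8× gap closes after 3 halvings: 3 × 25.00 ≈ 75 years.

≈ 75 years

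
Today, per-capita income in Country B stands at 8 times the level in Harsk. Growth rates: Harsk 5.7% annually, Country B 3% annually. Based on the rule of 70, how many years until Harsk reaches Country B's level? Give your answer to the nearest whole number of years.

approximately 78 years

The growth-rate gap is 5.7% − 3% = 2.7 percentage points.
So the ratio between them halves every 70/2.7 ≈ 25.93 years.
An 8 times gap closes after 3 halvings: 3 × 25.93 ≈ 78 years.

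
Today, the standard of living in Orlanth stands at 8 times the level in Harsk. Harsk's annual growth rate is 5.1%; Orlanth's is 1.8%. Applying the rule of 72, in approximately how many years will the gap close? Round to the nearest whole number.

roughly 65 years

What matters is the difference: 3.3 pp.
Rule of 72 on the gap: the ratio halves every 72/3.3 ≈ 21.82 years.
An 8 times gap closes after 3 halvings: 3 × 21.82 ≈ 65 years.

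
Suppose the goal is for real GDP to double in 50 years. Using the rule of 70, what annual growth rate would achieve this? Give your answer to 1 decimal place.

approximately 1.4%

70 / 50 ≈ 1.40, so about 1.4% annually.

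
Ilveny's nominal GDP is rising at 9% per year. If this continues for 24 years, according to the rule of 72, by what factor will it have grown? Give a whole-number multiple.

72/9 ≈ 8.00 years per doubling.
24 years fits 3 doublings: 2^3 = 8.

8 times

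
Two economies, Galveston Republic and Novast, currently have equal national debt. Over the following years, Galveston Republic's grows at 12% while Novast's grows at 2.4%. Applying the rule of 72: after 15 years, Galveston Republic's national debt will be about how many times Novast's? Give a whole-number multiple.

Galveston Republic pulls ahead at 9.6 pp per year, so the ratio doubles every 72/9.6 ≈ 7.50 years.
In 15 years that's 2.00 doublings: 2^2.00 ≈ 4.

≈ 4 times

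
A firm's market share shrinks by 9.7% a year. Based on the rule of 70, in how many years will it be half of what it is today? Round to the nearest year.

Falling at 9.7%, it halves about every 70/9.7 = 7.22 years.

approximately 7 years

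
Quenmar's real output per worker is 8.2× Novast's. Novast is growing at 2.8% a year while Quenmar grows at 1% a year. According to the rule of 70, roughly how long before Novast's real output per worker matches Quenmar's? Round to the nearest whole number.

118 years

Novast gains on Quenmar at 2.8% − 1% = 1.8 points a year.
At that relative rate the gap halves every 70/1.8 ≈ 38.89 years.
An 8.2× gap takes log₂(8.2) ≈ 3.04 halvings to close: 3.04 × 38.89 ≈ 118 years.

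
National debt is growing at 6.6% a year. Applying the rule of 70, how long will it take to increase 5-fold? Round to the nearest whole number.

about 25 years

Doubling time ≈ 70/6.6 = 10.61 years.
5× is log₂ 5 ≈ 2.32 doublings, so ≈ 2.32 × 10.61 = 25 years.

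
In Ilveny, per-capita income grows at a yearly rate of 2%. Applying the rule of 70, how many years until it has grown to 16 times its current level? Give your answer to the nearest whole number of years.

At 2% it doubles every 70/2 ≈ 35.00 years.
16 = 2^4, so 4 doublings → 140 years.

about 140 years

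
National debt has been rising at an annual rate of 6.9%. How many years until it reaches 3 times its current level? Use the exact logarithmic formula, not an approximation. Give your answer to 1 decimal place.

t = ln(3) / ln(1 + 0.069) = 1.0986 / 0.066724 ≈ 16.46.

16.5 years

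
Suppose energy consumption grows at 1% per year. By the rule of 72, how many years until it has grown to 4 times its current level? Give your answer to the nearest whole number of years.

One doubling takes 72/1 = 72.00 years.
Getting to 4× needs 2 doublings: 2 × 72.00 ≈ 144 years.

roughly 144 years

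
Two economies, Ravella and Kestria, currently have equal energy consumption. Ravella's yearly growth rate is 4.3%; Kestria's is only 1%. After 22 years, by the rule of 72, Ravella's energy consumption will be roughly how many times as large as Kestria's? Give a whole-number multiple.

roughly 2 times

Only the 3.3-point difference matters.
72/3.3 ≈ 21.82 years per doubling of the ratio; 22 years gives 1.01 doublings, so ≈ 2×.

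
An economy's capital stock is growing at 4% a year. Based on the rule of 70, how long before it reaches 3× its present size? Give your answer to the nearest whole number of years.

approximately 28 years

Doubling time ≈ 70/4 = 17.50 years.
Reaching 3× takes log₂(3) ≈ 1.58 doublings.
1.58 × 17.50 ≈ 28 years.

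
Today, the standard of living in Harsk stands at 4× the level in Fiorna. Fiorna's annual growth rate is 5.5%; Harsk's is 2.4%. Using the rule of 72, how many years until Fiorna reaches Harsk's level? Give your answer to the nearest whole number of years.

46 years

What matters is the difference: 3.1 pp.
Rule of 72 on the gap: the ratio halves every 72/3.1 ≈ 23.23 years.
A 4× gap closes after 2 halvings: 2 × 23.23 ≈ 46 years.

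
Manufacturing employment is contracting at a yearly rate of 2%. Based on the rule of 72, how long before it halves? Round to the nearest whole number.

The rule works in reverse for decay: 72/2 ≈ 36.00 years to halve.

roughly 36 years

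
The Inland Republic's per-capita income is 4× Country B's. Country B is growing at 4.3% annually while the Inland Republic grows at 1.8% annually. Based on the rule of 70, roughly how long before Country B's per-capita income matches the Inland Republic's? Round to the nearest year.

Country B gains on the Inland Republic at 4.3% − 1.8% = 2.5 points a year.
At that relative rate the gap halves every 70/2.5 ≈ 28.00 years.
A 4× gap closes after 2 halvings: 2 × 28.00 ≈ 56 years.

about 56 years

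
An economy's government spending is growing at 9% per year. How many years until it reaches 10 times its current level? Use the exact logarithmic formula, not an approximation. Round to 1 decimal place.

26.7 years

t = ln(10) / ln(1 + 0.09) = 2.3026 / 0.086178 ≈ 26.72.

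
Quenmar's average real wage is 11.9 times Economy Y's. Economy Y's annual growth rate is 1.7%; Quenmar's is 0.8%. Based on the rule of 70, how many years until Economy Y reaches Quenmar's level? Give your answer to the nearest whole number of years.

What matters is the difference: 0.9 pp.
Rule of 70 on the gap: the ratio halves every 70/0.9 ≈ 77.78 years.
An 11.9 times gap takes log₂(11.9) ≈ 3.57 halvings to close: 3.57 × 77.78 ≈ 278 years.

≈ 278 years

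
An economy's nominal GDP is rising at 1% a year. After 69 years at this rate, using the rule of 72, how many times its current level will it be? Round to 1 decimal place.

Doubling time ≈ 72/1 = 72.00 years.
69 years / 72.00 ≈ 0.96 doublings → factor 2^0.96 ≈ 1.9.

1.9 times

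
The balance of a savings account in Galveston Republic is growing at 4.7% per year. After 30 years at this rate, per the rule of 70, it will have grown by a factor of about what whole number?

around 4 times

Doubling time ≈ 70/4.7 = 14.89 years.
30/14.89 ≈ 2 doublings, so about 2^2 = 4×.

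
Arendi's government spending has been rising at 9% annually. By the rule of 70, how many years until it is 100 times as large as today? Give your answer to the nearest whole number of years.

around 52 years

At 9% it doubles every 70/9 ≈ 7.78 years.
Reaching 100× takes log₂(100) ≈ 6.64 doublings.
6.64 × 7.78 ≈ 52 years.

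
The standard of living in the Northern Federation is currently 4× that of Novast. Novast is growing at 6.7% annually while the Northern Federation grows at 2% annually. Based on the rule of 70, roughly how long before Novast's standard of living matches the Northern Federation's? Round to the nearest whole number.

30 years

Novast gains on the Northern Federation at 6.7% − 2% = 4.7 points a year.
At that relative rate the gap halves every 70/4.7 ≈ 14.89 years.
A 4× gap closes after 2 halvings: 2 × 14.89 ≈ 30 years.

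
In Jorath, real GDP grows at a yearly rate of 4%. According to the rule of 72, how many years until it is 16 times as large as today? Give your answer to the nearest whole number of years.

At 4% it doubles every 72/4 ≈ 18.00 years.
16× is 4 doublings, so 4 × 18.00 ≈ 72 years.

around 72 years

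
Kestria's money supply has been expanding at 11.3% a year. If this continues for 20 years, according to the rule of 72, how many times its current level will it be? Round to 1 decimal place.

approximately 8.8 times

Doubling time ≈ 72/11.3 = 6.37 years.
20 years / 6.37 ≈ 3.14 doublings → factor 2^3.14 ≈ 8.8.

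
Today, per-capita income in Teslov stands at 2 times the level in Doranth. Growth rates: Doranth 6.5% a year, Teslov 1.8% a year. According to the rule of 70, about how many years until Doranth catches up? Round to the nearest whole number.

approximately 15 years

Doranth gains on Teslov at 6.5% − 1.8% = 4.7 points a year.
At that relative rate the gap halves every 70/4.7 ≈ 14.89 years.
A 2 times gap closes after 1 halving: 1 × 14.89 ≈ 15 years.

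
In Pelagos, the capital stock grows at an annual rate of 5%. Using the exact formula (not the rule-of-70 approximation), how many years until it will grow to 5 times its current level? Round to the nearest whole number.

33 years

t = ln(5) / ln(1 + 0.05) = 1.6094 / 0.048790 ≈ 32.99.
≈ 33 years.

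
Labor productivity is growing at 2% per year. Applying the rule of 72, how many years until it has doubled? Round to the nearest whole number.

At 2%, doubling takes about 72/2 = 36.00 years.

approximately 36 years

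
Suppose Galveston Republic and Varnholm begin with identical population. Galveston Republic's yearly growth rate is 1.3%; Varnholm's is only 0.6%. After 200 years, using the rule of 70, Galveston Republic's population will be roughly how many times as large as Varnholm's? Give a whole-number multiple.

Only the 0.7-point difference matters.
70/0.7 ≈ 100.00 years per doubling of the ratio; 200 years gives 2.00 doublings, so ≈ 4×.

4 times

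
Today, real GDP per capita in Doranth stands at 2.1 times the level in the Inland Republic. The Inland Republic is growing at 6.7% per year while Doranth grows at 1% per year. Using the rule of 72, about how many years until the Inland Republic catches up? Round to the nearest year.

The growth-rate gap is 6.7% − 1% = 5.7 percentage points.
So the ratio between them halves every 72/5.7 ≈ 12.63 years.
A 2.1 times gap takes log₂(2.1) ≈ 1.07 halvings to close: 1.07 × 12.63 ≈ 14 years.

about 14 years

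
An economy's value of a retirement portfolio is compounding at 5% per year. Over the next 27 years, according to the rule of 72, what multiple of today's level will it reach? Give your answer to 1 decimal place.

≈ 3.7 times

Doubling time ≈ 72/5 = 14.40 years.
27 years / 14.40 ≈ 1.88 doublings → factor 2^1.88 ≈ 3.7.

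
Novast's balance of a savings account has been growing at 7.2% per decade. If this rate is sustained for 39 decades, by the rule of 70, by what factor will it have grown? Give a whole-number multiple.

Doubling time ≈ 70/7.2 = 9.72 decades.
39/9.72 ≈ 4 doublings, so about 2^4 = 16×.

approximately 16 times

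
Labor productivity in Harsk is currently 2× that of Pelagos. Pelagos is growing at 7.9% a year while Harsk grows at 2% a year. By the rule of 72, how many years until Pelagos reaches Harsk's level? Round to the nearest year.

The growth-rate gap is 7.9% − 2% = 5.9 percentage points.
So the ratio between them halves every 72/5.9 ≈ 12.20 years.
A 2× gap closes after 1 halving: 1 × 12.20 ≈ 12 years.

about 12 years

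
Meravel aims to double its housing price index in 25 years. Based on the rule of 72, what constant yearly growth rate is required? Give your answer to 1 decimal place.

2.9%

72 / 25 ≈ 2.88, so about 2.9% per year.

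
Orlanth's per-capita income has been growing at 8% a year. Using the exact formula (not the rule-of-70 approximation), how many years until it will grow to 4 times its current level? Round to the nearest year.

18 years

t = ln(4) / ln(1 + 0.08) = 1.3863 / 0.076961 ≈ 18.01.
≈ 18 years.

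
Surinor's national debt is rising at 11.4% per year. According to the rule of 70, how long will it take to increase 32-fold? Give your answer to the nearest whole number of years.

about 31 years

Doubling time ≈ 70/11.4 = 6.14 years.
Getting to 32× needs 5 doublings: 5 × 6.14 ≈ 31 years.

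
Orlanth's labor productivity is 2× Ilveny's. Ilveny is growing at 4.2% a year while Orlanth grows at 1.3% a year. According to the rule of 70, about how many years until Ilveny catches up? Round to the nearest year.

What matters is the difference: 2.9 pp.
Rule of 70 on the gap: the ratio halves every 70/2.9 ≈ 24.14 years.
A 2× gap closes after 1 halving: 1 × 24.14 ≈ 24 years.

approximately 24 years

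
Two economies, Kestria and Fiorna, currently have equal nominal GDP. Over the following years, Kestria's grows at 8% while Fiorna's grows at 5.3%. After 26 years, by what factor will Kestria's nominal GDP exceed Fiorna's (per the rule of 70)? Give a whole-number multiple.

Rate gap = 8% − 5.3% = 2.7 points.
The ratio doubles every 70/2.7 ≈ 25.93 years.
26/25.93 ≈ 1.00 doublings → ratio ≈ 2^1.00 ≈ 2.

roughly 2 times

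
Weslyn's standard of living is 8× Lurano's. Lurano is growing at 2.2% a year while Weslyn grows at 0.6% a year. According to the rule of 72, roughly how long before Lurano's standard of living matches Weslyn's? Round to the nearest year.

Lurano gains on Weslyn at 2.2% − 0.6% = 1.6 points a year.
At that relative rate the gap halves every 72/1.6 ≈ 45.00 years.
An 8× gap closes after 3 halvings: 3 × 45.00 ≈ 135 years.

135 years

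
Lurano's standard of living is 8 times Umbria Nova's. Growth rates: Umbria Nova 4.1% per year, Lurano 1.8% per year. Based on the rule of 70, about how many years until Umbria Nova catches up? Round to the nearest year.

What matters is the difference: 2.3 pp.
Rule of 70 on the gap: the ratio halves every 70/2.3 ≈ 30.43 years.
An 8 times gap closes after 3 halvings: 3 × 30.43 ≈ 91 years.

about 91 years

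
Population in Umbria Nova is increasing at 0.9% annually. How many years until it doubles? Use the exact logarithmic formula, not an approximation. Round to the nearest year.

77 years

t = ln(2) / ln(1 + 0.009) = 0.6931 / 0.008960 ≈ 77.35.
≈ 77 years.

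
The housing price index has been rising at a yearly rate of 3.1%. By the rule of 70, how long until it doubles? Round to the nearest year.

At 3.1%, doubling takes about 70/3.1 = 22.58 years.

roughly 23 years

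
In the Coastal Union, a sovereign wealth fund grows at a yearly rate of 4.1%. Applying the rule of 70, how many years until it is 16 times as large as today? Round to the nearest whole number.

At 4.1% it doubles every 70/4.1 ≈ 17.07 years.
16 = 2^4, so 4 doublings → 68 years.

roughly 68 years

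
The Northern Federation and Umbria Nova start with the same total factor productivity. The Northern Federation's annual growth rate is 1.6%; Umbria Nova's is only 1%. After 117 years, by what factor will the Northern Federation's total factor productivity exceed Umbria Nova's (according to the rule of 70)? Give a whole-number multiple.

≈ 2 times

Rate gap = 1.6% − 1% = 0.6 points.
The ratio doubles every 70/0.6 ≈ 116.67 years.
117/116.67 ≈ 1.00 doublings → ratio ≈ 2^1.00 ≈ 2.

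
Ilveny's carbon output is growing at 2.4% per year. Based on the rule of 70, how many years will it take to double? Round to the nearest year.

approximately 29 years

Doubling time ≈ 70 / 2.4 = 29.17 years.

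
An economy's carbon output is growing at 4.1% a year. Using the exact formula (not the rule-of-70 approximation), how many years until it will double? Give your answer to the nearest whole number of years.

17 years

t = ln(2) / ln(1 + 0.041) = 0.6931 / 0.040182 ≈ 17.25.
≈ 17 years.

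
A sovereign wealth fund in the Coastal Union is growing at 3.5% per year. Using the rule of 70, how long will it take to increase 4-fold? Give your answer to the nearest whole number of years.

about 40 years

Doubling time ≈ 70/3.5 = 20.00 years.
4 = 2^2, so 2 doublings → 40 years.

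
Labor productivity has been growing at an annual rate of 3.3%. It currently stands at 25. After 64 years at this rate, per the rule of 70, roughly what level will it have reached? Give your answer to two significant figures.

Doubling time ≈ 70/3.3 = 21.21 years.
64 years is 64/21.21 ≈ 3.02 doublings, a factor of 2^3.02 ≈ 8.11.
25 × 8.11 ≈ 200.

≈ 200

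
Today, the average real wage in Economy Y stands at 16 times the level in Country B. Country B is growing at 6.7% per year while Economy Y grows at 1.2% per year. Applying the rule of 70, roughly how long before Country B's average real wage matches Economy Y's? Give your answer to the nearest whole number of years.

What matters is the difference: 5.5 pp.
Rule of 70 on the gap: the ratio halves every 70/5.5 ≈ 12.73 years.
A 16 times gap closes after 4 halvings: 4 × 12.73 ≈ 51 years.

51 years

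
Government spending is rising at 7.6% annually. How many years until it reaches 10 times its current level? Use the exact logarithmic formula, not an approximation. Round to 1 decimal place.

31.4 years

t = ln(10) / ln(1 + 0.076) = 2.3026 / 0.073250 ≈ 31.43.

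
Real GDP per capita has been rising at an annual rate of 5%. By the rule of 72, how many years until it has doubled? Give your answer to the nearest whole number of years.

Doubling time ≈ 72 / 5 = 14.40 years.

around 14 years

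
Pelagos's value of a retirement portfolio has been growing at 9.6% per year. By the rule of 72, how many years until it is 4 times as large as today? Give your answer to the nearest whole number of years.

One doubling takes 72/9.6 = 7.50 years.
4× is 2 doublings, so 2 × 7.50 ≈ 15 years.

15 years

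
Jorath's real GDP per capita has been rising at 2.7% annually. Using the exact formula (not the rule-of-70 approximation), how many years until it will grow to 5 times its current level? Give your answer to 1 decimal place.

t = ln(5) / ln(1 + 0.027) = 1.6094 / 0.026642 ≈ 60.41.

60.4 years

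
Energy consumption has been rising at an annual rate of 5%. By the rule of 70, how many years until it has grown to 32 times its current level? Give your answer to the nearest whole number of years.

Doubling time ≈ 70/5 = 14.00 years.
32× is 5 doublings, so 5 × 14.00 ≈ 70 years.

≈ 70 years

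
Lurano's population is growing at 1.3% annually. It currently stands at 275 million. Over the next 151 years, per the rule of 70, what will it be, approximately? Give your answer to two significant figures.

It doubles every 70/1.3 ≈ 53.85 years, so 151 years is 2.80 doublings.
2^2.80 ≈ 6.96; 275 × 6.96 ≈ 1900 million.

around 1900 million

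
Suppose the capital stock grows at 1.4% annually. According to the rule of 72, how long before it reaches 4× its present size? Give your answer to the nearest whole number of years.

around 103 years

One doubling takes 72/1.4 = 51.43 years.
4 = 2^2, so 2 doublings → 103 years.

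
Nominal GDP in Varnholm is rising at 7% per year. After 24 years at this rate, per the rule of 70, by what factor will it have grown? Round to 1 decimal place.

Doubles every ≈ 10.00 years (70/7).
24 years is 2.40 doublings; 2^2.40 ≈ 5.3×.

around 5.3 times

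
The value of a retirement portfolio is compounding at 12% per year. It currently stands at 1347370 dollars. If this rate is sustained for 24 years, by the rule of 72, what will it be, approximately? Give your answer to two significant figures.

Doubling time ≈ 72/12 = 6.00 years.
24 years is 24/6.00 ≈ 4.00 doublings, a factor of 2^4.00 ≈ 16.00.
1347370 × 16.00 ≈ 22000000 dollars.

about 22000000 dollars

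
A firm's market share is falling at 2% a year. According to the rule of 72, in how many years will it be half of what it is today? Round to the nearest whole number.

Halving time ≈ 72 / 2 = 36.00 → 36 years.

approximately 36 years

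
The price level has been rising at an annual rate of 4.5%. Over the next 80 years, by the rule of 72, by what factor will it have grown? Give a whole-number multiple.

about 32 times

Doubling time ≈ 72/4.5 = 16.00 years.
80/16.00 ≈ 5 doublings, so about 2^5 = 32×.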